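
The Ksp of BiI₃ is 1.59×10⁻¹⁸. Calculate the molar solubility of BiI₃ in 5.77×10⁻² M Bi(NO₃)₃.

BiI₃(s) ⇌ Bi³⁺(aq) + 3 I⁻(aq)
Bi³⁺ is already present at 5.77×10⁻² M. If s mol/L of BiI₃ dissolves, [I⁻] = 3s while [Bi³⁺] ≈ 5.77×10⁻² M.
Ksp = [Bi³⁺][I⁻]^3 = (5.77×10⁻²)(3s)^3
(3s)^3 = 1.59×10⁻¹⁸ / (5.77×10⁻²) = 2.76×10⁻¹⁷
s = 1.01×10⁻⁶ M

1.01×10⁻⁶ M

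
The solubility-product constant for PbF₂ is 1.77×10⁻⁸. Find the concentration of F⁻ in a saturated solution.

PbF₂(s) ⇌ Pb²⁺(aq) + 2 F⁻(aq)
Call the molar solubility s, so that [Pb²⁺] = s and [F⁻] = 2s.
Ksp = [Pb²⁺][F⁻]^2 = s · (2s)^2 = 4s^3 = 1.77×10⁻⁸
s = 1.64×10⁻³ mol/L
[F⁻] = 2s = 3.28×10⁻³ mol/L

3.28×10⁻³ M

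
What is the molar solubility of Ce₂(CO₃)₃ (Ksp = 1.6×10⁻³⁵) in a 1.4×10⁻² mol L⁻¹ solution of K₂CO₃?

Ce₂(CO₃)₃(s) ⇌ 2 Ce³⁺(aq) + 3 CO₃²⁻(aq)
CO₃²⁻ is already present at 1.4×10⁻² mol L⁻¹. If s mol/L of Ce₂(CO₃)₃ dissolves, [Ce³⁺] = 2s while [CO₃²⁻] ≈ 1.4×10⁻² mol L⁻¹.
Ksp = [Ce³⁺]^2[CO₃²⁻]^3 = (2s)^2(1.4×10⁻²)^3
(2s)^2 = 1.6×10⁻³⁵ / (1.4×10⁻²)^3 = 5.8×10⁻³⁰
s = 1.2×10⁻¹⁵ mol L⁻¹

1.2×10⁻¹⁵ M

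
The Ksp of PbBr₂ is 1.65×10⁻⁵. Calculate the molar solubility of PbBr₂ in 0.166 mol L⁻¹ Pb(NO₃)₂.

4.98×10⁻³ M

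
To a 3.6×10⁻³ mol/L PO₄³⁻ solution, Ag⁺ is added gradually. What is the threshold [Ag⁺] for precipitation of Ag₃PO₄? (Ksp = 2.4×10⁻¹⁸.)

8.7×10⁻⁶ M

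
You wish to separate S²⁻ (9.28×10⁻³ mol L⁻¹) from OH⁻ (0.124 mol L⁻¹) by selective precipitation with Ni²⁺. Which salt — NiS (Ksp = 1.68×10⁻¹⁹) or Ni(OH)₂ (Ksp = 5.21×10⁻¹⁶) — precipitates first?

Precipitation of each salt begins when its ion product equals Ksp.
For NiS: [Ni²⁺] = (Ksp/[S²⁻]) = 1.81×10⁻¹⁷ mol L⁻¹
For Ni(OH)₂: [Ni²⁺] = (Ksp/[OH⁻]^2) = 3.39×10⁻¹⁴ mol L⁻¹
The smaller threshold [Ni²⁺] is reached first, so NiS precipitates first.

NiS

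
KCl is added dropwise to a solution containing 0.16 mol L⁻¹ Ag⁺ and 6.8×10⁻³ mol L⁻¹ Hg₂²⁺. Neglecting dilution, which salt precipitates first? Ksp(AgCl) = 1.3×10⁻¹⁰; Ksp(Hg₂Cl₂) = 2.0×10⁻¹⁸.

The threshold for precipitation is Q = Ksp.
For AgCl: [Cl⁻] = (Ksp/[Ag⁺]) = 8.1×10⁻¹⁰ mol L⁻¹
For Hg₂Cl₂: [Cl⁻] = (Ksp/[Hg₂²⁺])^(1/2) = 1.7×10⁻⁸ mol L⁻¹
Since AgCl needs less Cl⁻ to reach saturation, it precipitates first.

AgCl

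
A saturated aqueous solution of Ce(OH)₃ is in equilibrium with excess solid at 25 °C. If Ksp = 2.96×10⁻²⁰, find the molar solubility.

Ce(OH)₃(s) ⇌ Ce³⁺(aq) + 3 OH⁻(aq)
With molar solubility s: [Ce³⁺] = s, [OH⁻] = 3s.
Ksp = [Ce³⁺][OH⁻]^3 = s · (3s)^3 = 27s^4
27s^4 = 2.96×10⁻²⁰  ⇒  s^4 = 1.10×10⁻²¹
Taking the 4th root, s = 5.75×10⁻⁶ M.

5.75×10⁻⁶ M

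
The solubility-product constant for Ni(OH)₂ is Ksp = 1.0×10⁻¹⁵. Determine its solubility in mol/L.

6.3×10⁻⁶ M

Ni(OH)₂(s) ⇌ Ni²⁺(aq) + 2 OH⁻(aq)
With molar solubility s: [Ni²⁺] = s, [OH⁻] = 2s.
Ksp = [Ni²⁺][OH⁻]^2 = s · (2s)^2 = 4s^3
4s^3 = 1.0×10⁻¹⁵  ⇒  s^3 = 2.5×10⁻¹⁶
s = 6.3×10⁻⁶ mol L⁻¹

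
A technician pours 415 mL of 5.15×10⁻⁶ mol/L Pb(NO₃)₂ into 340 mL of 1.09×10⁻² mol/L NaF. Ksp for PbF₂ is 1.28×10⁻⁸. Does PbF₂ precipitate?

No

The combined volume is 755 mL.
[Pb²⁺] = (5.15×10⁻⁶)(415)/755 = 2.83×10⁻⁶ mol/L
[F⁻] = (1.09×10⁻²)(340)/755 = 4.91×10⁻³ mol/L
Q = [Pb²⁺][F⁻]^2 = 6.82×10⁻¹¹
Q = 6.82×10⁻¹¹ < Ksp = 1.28×10⁻⁸, so the solution is unsaturated and no precipitate forms.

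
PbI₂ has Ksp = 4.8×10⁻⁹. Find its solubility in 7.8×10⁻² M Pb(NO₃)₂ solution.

PbI₂(s) ⇌ Pb²⁺(aq) + 2 I⁻(aq)
With Pb²⁺ already at 7.8×10⁻² M and s small, take [Pb²⁺] ≈ 7.8×10⁻² M and [I⁻] = 2s.
Ksp = [Pb²⁺][I⁻]^2 = (7.8×10⁻²)(2s)^2
(2s)^2 = 4.8×10⁻⁹ / (7.8×10⁻²) = 6.2×10⁻⁸
s = 1.2×10⁻⁴ M

1.2×10⁻⁴ M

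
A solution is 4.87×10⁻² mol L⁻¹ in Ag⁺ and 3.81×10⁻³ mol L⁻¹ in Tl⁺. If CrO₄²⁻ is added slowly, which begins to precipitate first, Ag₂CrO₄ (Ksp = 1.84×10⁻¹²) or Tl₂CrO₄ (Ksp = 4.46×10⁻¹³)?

Each salt precipitates once Q = Ksp for that salt.
For Ag₂CrO₄: [CrO₄²⁻] = (Ksp/[Ag⁺]^2) = 7.76×10⁻¹⁰ mol L⁻¹
For Tl₂CrO₄: [CrO₄²⁻] = (Ksp/[Tl⁺]^2) = 3.07×10⁻⁸ mol L⁻¹
The smaller threshold [CrO₄²⁻] is reached first, so Ag₂CrO₄ precipitates first.

Ag₂CrO₄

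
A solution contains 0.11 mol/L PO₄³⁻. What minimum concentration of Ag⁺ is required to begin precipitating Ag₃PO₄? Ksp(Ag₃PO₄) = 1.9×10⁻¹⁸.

2.6×10⁻⁶ M

A salt starts to precipitate once the ion product Q reaches its Ksp.
Ag₃PO₄(s) ⇌ 3 Ag⁺(aq) + PO₄³⁻(aq)
Ksp = [Ag⁺]^3[PO₄³⁻] = [Ag⁺]^3(0.11)
[Ag⁺]^3 = 1.9×10⁻¹⁸ / (0.11) = 1.7×10⁻¹⁷
[Ag⁺] = 2.6×10⁻⁶ mol/L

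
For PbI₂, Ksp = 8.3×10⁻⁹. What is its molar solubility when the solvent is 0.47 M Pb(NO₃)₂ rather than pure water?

6.6×10⁻⁵ M

PbI₂(s) ⇌ Pb²⁺(aq) + 2 I⁻(aq)
With Pb²⁺ already at 0.47 M and s small, take [Pb²⁺] ≈ 0.47 M and [I⁻] = 2s.
Ksp = [Pb²⁺][I⁻]^2 = (0.47)(2s)^2
(2s)^2 = 8.3×10⁻⁹ / (0.47) = 1.8×10⁻⁸
s = 6.6×10⁻⁵ M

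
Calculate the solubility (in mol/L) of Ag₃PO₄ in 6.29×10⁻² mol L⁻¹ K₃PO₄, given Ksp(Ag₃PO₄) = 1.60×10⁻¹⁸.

9.80×10⁻⁷ M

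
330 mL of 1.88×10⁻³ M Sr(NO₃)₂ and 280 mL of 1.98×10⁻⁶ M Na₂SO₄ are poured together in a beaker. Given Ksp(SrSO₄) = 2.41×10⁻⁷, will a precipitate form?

No

Total volume after mixing = 330 + 280 = 610 mL.
[Sr²⁺] = (1.88×10⁻³)(330)/610 = 1.02×10⁻³ M
[SO₄²⁻] = (1.98×10⁻⁶)(280)/610 = 9.09×10⁻⁷ M
Q = [Sr²⁺][SO₄²⁻] = 9.24×10⁻¹⁰
Since Q (9.24×10⁻¹⁰) is less than Ksp (2.41×10⁻⁷), no SrSO₄ precipitates.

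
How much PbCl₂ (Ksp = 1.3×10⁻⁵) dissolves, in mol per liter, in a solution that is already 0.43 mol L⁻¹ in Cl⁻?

PbCl₂(s) ⇌ Pb²⁺(aq) + 2 Cl⁻(aq)
With Cl⁻ already at 0.43 mol L⁻¹ and s small, take [Cl⁻] ≈ 0.43 mol L⁻¹ and [Pb²⁺] = s.
Ksp = [Pb²⁺][Cl⁻]^2 = s(0.43)^2
s = 1.3×10⁻⁵ / (0.43)^2 = 7.0×10⁻⁵
s = 7.0×10⁻⁵ mol L⁻¹

7.0×10⁻⁵ M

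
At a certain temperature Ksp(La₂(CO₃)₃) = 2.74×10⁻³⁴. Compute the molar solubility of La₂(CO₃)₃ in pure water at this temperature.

7.60×10⁻⁸ M

La₂(CO₃)₃(s) ⇌ 2 La³⁺(aq) + 3 CO₃²⁻(aq)
Call the molar solubility s, so that [La³⁺] = 2s and [CO₃²⁻] = 3s.
Ksp = [La³⁺]^2[CO₃²⁻]^3 = (2s)^2 · (3s)^3 = 108s^5
108s^5 = 2.74×10⁻³⁴  ⇒  s^5 = 2.54×10⁻³⁶
s = (2.54×10⁻³⁶)^(1/5) = 7.60×10⁻⁸ mol L⁻¹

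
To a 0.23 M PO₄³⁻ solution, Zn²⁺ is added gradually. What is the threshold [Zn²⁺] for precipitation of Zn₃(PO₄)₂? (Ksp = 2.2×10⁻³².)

7.5×10⁻¹¹ M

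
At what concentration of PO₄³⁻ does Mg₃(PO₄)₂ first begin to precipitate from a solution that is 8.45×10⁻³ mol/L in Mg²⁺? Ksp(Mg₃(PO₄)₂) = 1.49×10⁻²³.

4.97×10⁻⁹ M

Precipitation begins when Q = Ksp.
Mg₃(PO₄)₂(s) ⇌ 3 Mg²⁺(aq) + 2 PO₄³⁻(aq)
Ksp = [Mg²⁺]^3[PO₄³⁻]^2 = [PO₄³⁻]^2(8.45×10⁻³)^3
[PO₄³⁻]^2 = 1.49×10⁻²³ / (8.45×10⁻³)^3 = 2.47×10⁻¹⁷
[PO₄³⁻] = 4.97×10⁻⁹ mol/L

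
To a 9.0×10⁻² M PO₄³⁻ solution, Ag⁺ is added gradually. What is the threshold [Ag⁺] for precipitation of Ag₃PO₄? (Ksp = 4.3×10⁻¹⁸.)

3.6×10⁻⁶ M

A salt starts to precipitate once the ion product Q reaches its Ksp.
Ag₃PO₄(s) ⇌ 3 Ag⁺(aq) + PO₄³⁻(aq)
Ksp = [Ag⁺]^3[PO₄³⁻] = [Ag⁺]^3(9.0×10⁻²)
[Ag⁺]^3 = 4.3×10⁻¹⁸ / (9.0×10⁻²) = 4.8×10⁻¹⁷
[Ag⁺] = 3.6×10⁻⁶ M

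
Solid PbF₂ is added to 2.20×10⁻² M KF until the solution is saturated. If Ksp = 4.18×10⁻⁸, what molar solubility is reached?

8.64×10⁻⁵ M

PbF₂(s) ⇌ Pb²⁺(aq) + 2 F⁻(aq)
With F⁻ already at 2.20×10⁻² M and s small, take [F⁻] ≈ 2.20×10⁻² M and [Pb²⁺] = s.
Ksp = [Pb²⁺][F⁻]^2 = s(2.20×10⁻²)^2
s = 4.18×10⁻⁸ / (2.20×10⁻²)^2 = 8.64×10⁻⁵
s = 8.64×10⁻⁵ M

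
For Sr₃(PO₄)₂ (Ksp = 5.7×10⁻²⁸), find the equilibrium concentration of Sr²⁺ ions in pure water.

Sr₃(PO₄)₂(s) ⇌ 3 Sr²⁺(aq) + 2 PO₄³⁻(aq)
For each mole of Sr₃(PO₄)₂ that dissolves per liter, [Sr²⁺] = 3s and [PO₄³⁻] = 2s; let s denote this solubility.
Ksp = [Sr²⁺]^3[PO₄³⁻]^2 = (3s)^3 · (2s)^2 = 108s^5 = 5.7×10⁻²⁸
s = 1.4×10⁻⁶ mol L⁻¹
[Sr²⁺] = 3s = 4.2×10⁻⁶ mol L⁻¹

4.2×10⁻⁶ M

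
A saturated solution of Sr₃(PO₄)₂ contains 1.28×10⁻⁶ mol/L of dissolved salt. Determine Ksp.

Ksp = 3.71×10⁻²⁸

Sr₃(PO₄)₂(s) ⇌ 3 Sr²⁺(aq) + 2 PO₄³⁻(aq)
For each mole of Sr₃(PO₄)₂ that dissolves per liter, [Sr²⁺] = 3s and [PO₄³⁻] = 2s; let s denote this solubility.
Ksp = [Sr²⁺]^3[PO₄³⁻]^2 = (3s)^3 · (2s)^2 = 108s^5
Ksp = 108 × (1.28×10⁻⁶)^5 = 3.71×10⁻²⁸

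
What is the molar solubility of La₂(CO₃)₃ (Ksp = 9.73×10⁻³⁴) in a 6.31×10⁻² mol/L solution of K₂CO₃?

La₂(CO₃)₃(s) ⇌ 2 La³⁺(aq) + 3 CO₃²⁻(aq)
The solution already contains CO₃²⁻ at 6.31×10⁻² mol/L. Let s be the molar solubility of La₂(CO₃)₃.
[CO₃²⁻] ≈ 6.31×10⁻² mol/L (common ion dominates); [La³⁺] = 2s.
Ksp = [La³⁺]^2[CO₃²⁻]^3 = (2s)^2(6.31×10⁻²)^3
(2s)^2 = 9.73×10⁻³⁴ / (6.31×10⁻²)^3 = 3.87×10⁻³⁰
s = 9.84×10⁻¹⁶ mol/L

9.84×10⁻¹⁶ M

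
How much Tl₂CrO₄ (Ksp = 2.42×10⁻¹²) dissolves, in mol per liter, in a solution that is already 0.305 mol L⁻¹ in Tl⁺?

2.60×10⁻¹¹ M

Tl₂CrO₄(s) ⇌ 2 Tl⁺(aq) + CrO₄²⁻(aq)
The solution already contains Tl⁺ at 0.305 mol L⁻¹. Let s be the molar solubility of Tl₂CrO₄.
[Tl⁺] ≈ 0.305 mol L⁻¹ (common ion dominates); [CrO₄²⁻] = s.
Ksp = [Tl⁺]^2[CrO₄²⁻] = (0.305)^2s
s = 2.42×10⁻¹² / (0.305)^2 = 2.60×10⁻¹¹
s = 2.60×10⁻¹¹ mol L⁻¹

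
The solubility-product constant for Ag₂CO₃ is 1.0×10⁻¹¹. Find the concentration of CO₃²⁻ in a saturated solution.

1.4×10⁻⁴ M

Ag₂CO₃(s) ⇌ 2 Ag⁺(aq) + CO₃²⁻(aq)
With molar solubility s: [Ag⁺] = 2s, [CO₃²⁻] = s.
Ksp = [Ag⁺]^2[CO₃²⁻] = (2s)^2 · s = 4s^3 = 1.0×10⁻¹¹
s = 1.4×10⁻⁴ M
[CO₃²⁻] = s = 1.4×10⁻⁴ M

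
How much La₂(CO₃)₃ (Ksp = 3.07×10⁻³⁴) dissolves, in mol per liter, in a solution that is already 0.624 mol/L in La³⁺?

La₂(CO₃)₃(s) ⇌ 2 La³⁺(aq) + 3 CO₃²⁻(aq)
Let s be the solubility of La₂(CO₃)₃ here. The common ion gives [La³⁺] ≈ 0.624 mol/L, and [CO₃²⁻] = 3s.
Ksp = [La³⁺]^2[CO₃²⁻]^3 = (0.624)^2(3s)^3
(3s)^3 = 3.07×10⁻³⁴ / (0.624)^2 = 7.88×10⁻³⁴
s = 3.08×10⁻¹² mol/L

3.08×10⁻¹² M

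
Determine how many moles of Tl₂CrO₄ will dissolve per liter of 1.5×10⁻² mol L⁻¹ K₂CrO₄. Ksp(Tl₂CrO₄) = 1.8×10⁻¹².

5.5×10⁻⁶ M

Tl₂CrO₄(s) ⇌ 2 Tl⁺(aq) + CrO₄²⁻(aq)
CrO₄²⁻ is already present at 1.5×10⁻² mol L⁻¹. If s mol/L of Tl₂CrO₄ dissolves, [Tl⁺] = 2s while [CrO₄²⁻] ≈ 1.5×10⁻² mol L⁻¹.
Ksp = [Tl⁺]^2[CrO₄²⁻] = (2s)^2(1.5×10⁻²)
(2s)^2 = 1.8×10⁻¹² / (1.5×10⁻²) = 1.2×10⁻¹⁰
s = 5.5×10⁻⁶ mol L⁻¹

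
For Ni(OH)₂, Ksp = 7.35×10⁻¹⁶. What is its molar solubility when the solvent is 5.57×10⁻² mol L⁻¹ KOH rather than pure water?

Ni(OH)₂(s) ⇌ Ni²⁺(aq) + 2 OH⁻(aq)
The solution already contains OH⁻ at 5.57×10⁻² mol L⁻¹. Let s be the molar solubility of Ni(OH)₂.
[OH⁻] ≈ 5.57×10⁻² mol L⁻¹ (common ion dominates); [Ni²⁺] = s.
Ksp = [Ni²⁺][OH⁻]^2 = s(5.57×10⁻²)^2
s = 7.35×10⁻¹⁶ / (5.57×10⁻²)^2 = 2.37×10⁻¹³
s = 2.37×10⁻¹³ mol L⁻¹

2.37×10⁻¹³ M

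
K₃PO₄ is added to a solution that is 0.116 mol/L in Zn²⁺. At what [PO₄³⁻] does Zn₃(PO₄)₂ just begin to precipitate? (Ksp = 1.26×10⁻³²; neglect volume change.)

The threshold for precipitation is Q = Ksp.
Zn₃(PO₄)₂(s) ⇌ 3 Zn²⁺(aq) + 2 PO₄³⁻(aq)
Ksp = [Zn²⁺]^3[PO₄³⁻]^2 = [PO₄³⁻]^2(0.116)^3
[PO₄³⁻]^2 = 1.26×10⁻³² / (0.116)^3 = 8.07×10⁻³⁰
[PO₄³⁻] = 2.84×10⁻¹⁵ mol/L

2.84×10⁻¹⁵ M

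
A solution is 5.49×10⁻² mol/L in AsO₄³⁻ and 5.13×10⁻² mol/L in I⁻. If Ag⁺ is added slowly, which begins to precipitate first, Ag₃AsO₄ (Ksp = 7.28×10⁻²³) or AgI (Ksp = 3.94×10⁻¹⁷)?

AgI

A salt starts to precipitate once the ion product Q reaches its Ksp.
For Ag₃AsO₄: [Ag⁺] = (Ksp/[AsO₄³⁻])^(1/3) = 1.10×10⁻⁷ mol/L
For AgI: [Ag⁺] = (Ksp/[I⁻]) = 7.68×10⁻¹⁶ mol/L
The smaller threshold [Ag⁺] is reached first, so AgI precipitates first.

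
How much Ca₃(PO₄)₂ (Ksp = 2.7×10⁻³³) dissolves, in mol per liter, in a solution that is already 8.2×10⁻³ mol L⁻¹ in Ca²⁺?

Ca₃(PO₄)₂(s) ⇌ 3 Ca²⁺(aq) + 2 PO₄³⁻(aq)
With Ca²⁺ already at 8.2×10⁻³ mol L⁻¹ and s small, take [Ca²⁺] ≈ 8.2×10⁻³ mol L⁻¹ and [PO₄³⁻] = 2s.
Ksp = [Ca²⁺]^3[PO₄³⁻]^2 = (8.2×10⁻³)^3(2s)^2
(2s)^2 = 2.7×10⁻³³ / (8.2×10⁻³)^3 = 4.9×10⁻²⁷
s = 3.5×10⁻¹⁴ mol L⁻¹

3.5×10⁻¹⁴ M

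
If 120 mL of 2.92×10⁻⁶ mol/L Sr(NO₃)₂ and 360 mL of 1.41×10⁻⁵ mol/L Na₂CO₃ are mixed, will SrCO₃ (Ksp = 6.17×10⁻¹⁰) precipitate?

After mixing, V = 120 mL + 360 mL = 480 mL.
[Sr²⁺] = (2.92×10⁻⁶)(120)/480 = 7.30×10⁻⁷ mol/L
[CO₃²⁻] = (1.41×10⁻⁵)(360)/480 = 1.06×10⁻⁵ mol/L
Q = [Sr²⁺][CO₃²⁻] = 7.72×10⁻¹²
Q = 7.72×10⁻¹² < Ksp = 6.17×10⁻¹⁰, so the solution is unsaturated and no precipitate forms.

No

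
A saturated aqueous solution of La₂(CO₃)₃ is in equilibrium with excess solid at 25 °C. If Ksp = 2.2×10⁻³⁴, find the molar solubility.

7.3×10⁻⁸ M

La₂(CO₃)₃(s) ⇌ 2 La³⁺(aq) + 3 CO₃²⁻(aq)
Call the molar solubility s, so that [La³⁺] = 2s and [CO₃²⁻] = 3s.
Ksp = [La³⁺]^2[CO₃²⁻]^3 = (2s)^2 · (3s)^3 = 108s^5
108s^5 = 2.2×10⁻³⁴  ⇒  s^5 = 2.0×10⁻³⁶
s = (2.0×10⁻³⁶)^(1/5) = 7.3×10⁻⁸ mol L⁻¹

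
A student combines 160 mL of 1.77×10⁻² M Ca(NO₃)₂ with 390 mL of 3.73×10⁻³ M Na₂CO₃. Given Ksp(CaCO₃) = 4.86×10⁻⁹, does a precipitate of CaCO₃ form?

Yes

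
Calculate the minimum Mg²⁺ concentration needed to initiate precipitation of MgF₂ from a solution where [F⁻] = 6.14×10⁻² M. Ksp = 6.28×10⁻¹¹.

1.67×10⁻⁸ M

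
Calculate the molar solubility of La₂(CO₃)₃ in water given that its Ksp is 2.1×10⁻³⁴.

La₂(CO₃)₃(s) ⇌ 2 La³⁺(aq) + 3 CO₃²⁻(aq)
Call the molar solubility s, so that [La³⁺] = 2s and [CO₃²⁻] = 3s.
Ksp = [La³⁺]^2[CO₃²⁻]^3 = (2s)^2 · (3s)^3 = 108s^5
108s^5 = 2.1×10⁻³⁴  ⇒  s^5 = 1.9×10⁻³⁶
s = 7.2×10⁻⁸ M

7.2×10⁻⁸ M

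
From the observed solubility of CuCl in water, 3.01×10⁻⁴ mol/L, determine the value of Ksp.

Ksp = 9.06×10⁻⁸

CuCl(s) ⇌ Cu⁺(aq) + Cl⁻(aq)
Call the molar solubility s, so that [Cu⁺] = s and [Cl⁻] = s.
Ksp = [Cu⁺][Cl⁻] = s · s = s^2
Ksp = (3.01×10⁻⁴)^2 = 9.06×10⁻⁸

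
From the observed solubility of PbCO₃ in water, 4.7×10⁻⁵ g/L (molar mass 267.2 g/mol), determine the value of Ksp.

Convert to molarity: s = 4.7×10⁻⁵ / 267.2 = 1.759×10⁻⁷ mol/L
PbCO₃(s) ⇌ Pb²⁺(aq) + CO₃²⁻(aq)
Call the molar solubility s, so that [Pb²⁺] = s and [CO₃²⁻] = s.
Ksp = [Pb²⁺][CO₃²⁻] = s · s = s^2
Ksp = (1.759×10⁻⁷)^2 = 3.1×10⁻¹⁴

Ksp = 3.1×10⁻¹⁴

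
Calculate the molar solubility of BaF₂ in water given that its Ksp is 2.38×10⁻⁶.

8.41×10⁻³ M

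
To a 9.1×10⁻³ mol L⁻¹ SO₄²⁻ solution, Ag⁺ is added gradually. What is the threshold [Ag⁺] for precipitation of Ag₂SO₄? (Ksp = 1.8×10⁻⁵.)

4.4×10⁻² M

Precipitation begins when Q = Ksp.
Ag₂SO₄(s) ⇌ 2 Ag⁺(aq) + SO₄²⁻(aq)
Ksp = [Ag⁺]^2[SO₄²⁻] = [Ag⁺]^2(9.1×10⁻³)
[Ag⁺]^2 = 1.8×10⁻⁵ / (9.1×10⁻³) = 2.0×10⁻³
[Ag⁺] = 4.4×10⁻² mol L⁻¹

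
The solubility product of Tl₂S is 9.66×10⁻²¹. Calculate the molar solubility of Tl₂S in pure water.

Tl₂S(s) ⇌ 2 Tl⁺(aq) + S²⁻(aq)
With molar solubility s: [Tl⁺] = 2s, [S²⁻] = s.
Ksp = [Tl⁺]^2[S²⁻] = (2s)^2 · s = 4s^3
4s^3 = 9.66×10⁻²¹  ⇒  s^3 = 2.42×10⁻²¹
Taking the 3rd root, s = 1.34×10⁻⁷ mol L⁻¹.

1.34×10⁻⁷ M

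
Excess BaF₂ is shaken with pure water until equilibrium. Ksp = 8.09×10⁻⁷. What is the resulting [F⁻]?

1.17×10⁻² M

BaF₂(s) ⇌ Ba²⁺(aq) + 2 F⁻(aq)
If s mol/L of BaF₂ dissolves, [Ba²⁺] = s and [F⁻] = 2s.
Ksp = [Ba²⁺][F⁻]^2 = s · (2s)^2 = 4s^3 = 8.09×10⁻⁷
s = 5.87×10⁻³ M
[F⁻] = 2s = 1.17×10⁻² M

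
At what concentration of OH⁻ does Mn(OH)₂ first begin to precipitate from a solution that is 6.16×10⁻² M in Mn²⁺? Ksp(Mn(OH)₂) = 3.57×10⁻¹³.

Precipitation of each salt begins when its ion product equals Ksp.
Mn(OH)₂(s) ⇌ Mn²⁺(aq) + 2 OH⁻(aq)
Ksp = [Mn²⁺][OH⁻]^2 = [OH⁻]^2(6.16×10⁻²)
[OH⁻]^2 = 3.57×10⁻¹³ / (6.16×10⁻²) = 5.80×10⁻¹²
[OH⁻] = 2.41×10⁻⁶ M

2.41×10⁻⁶ M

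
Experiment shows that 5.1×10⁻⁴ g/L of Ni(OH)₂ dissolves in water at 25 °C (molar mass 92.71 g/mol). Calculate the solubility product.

Ksp = 6.7×10⁻¹⁶

Molar solubility s = (5.1×10⁻⁴ g/L) / (92.71 g/mol) = 5.501×10⁻⁶ mol/L
Ni(OH)₂(s) ⇌ Ni²⁺(aq) + 2 OH⁻(aq)
If s mol/L of Ni(OH)₂ dissolves, [Ni²⁺] = s and [OH⁻] = 2s.
Ksp = [Ni²⁺][OH⁻]^2 = s · (2s)^2 = 4s^3
Ksp = 4 × (5.501×10⁻⁶)^3 = 6.7×10⁻¹⁶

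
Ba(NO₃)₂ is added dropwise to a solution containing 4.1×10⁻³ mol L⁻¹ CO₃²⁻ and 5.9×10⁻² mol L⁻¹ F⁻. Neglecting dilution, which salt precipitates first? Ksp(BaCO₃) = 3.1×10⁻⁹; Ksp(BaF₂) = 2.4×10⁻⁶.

BaCO₃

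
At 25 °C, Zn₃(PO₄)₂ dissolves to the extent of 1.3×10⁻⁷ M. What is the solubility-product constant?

Ksp = 4.0×10⁻³³

Zn₃(PO₄)₂(s) ⇌ 3 Zn²⁺(aq) + 2 PO₄³⁻(aq)
For each mole of Zn₃(PO₄)₂ that dissolves per liter, [Zn²⁺] = 3s and [PO₄³⁻] = 2s; let s denote this solubility.
Ksp = [Zn²⁺]^3[PO₄³⁻]^2 = (3s)^3 · (2s)^2 = 108s^5
Ksp = 108 × (1.3×10⁻⁷)^5 = 4.0×10⁻³³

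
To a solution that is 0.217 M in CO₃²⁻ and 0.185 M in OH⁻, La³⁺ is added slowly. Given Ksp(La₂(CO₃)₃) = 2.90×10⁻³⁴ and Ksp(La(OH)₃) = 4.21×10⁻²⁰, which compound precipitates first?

Each salt precipitates once Q = Ksp for that salt.
For La₂(CO₃)₃: [La³⁺] = (Ksp/[CO₃²⁻]^3)^(1/2) = 1.68×10⁻¹⁶ M
For La(OH)₃: [La³⁺] = (Ksp/[OH⁻]^3) = 6.65×10⁻¹⁸ M
The smaller threshold [La³⁺] is reached first, so La(OH)₃ precipitates first.

La(OH)₃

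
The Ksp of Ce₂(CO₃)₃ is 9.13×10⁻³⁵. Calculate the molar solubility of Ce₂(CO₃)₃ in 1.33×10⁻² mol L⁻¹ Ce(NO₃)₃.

2.67×10⁻¹¹ M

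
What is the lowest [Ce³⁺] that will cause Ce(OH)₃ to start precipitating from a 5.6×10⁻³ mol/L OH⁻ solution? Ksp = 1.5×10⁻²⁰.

8.5×10⁻¹⁴ M

Precipitation of each salt begins when its ion product equals Ksp.
Ce(OH)₃(s) ⇌ Ce³⁺(aq) + 3 OH⁻(aq)
Ksp = [Ce³⁺][OH⁻]^3 = [Ce³⁺](5.6×10⁻³)^3
[Ce³⁺] = 1.5×10⁻²⁰ / (5.6×10⁻³)^3 = 8.5×10⁻¹⁴
[Ce³⁺] = 8.5×10⁻¹⁴ mol/L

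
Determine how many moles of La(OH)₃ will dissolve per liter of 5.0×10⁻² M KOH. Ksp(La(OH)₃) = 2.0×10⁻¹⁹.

1.6×10⁻¹⁵ M

La(OH)₃(s) ⇌ La³⁺(aq) + 3 OH⁻(aq)
Let s be the solubility of La(OH)₃ here. The common ion gives [OH⁻] ≈ 5.0×10⁻² M, and [La³⁺] = s.
Ksp = [La³⁺][OH⁻]^3 = s(5.0×10⁻²)^3
s = 2.0×10⁻¹⁹ / (5.0×10⁻²)^3 = 1.6×10⁻¹⁵
s = 1.6×10⁻¹⁵ M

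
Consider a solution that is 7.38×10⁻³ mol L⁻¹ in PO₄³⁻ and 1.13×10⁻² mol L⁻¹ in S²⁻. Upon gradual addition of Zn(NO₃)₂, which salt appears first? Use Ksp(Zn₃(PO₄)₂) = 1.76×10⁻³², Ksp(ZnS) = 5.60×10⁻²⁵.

ZnS

Each salt precipitates once Q = Ksp for that salt.
For Zn₃(PO₄)₂: [Zn²⁺] = (Ksp/[PO₄³⁻]^2)^(1/3) = 6.86×10⁻¹⁰ mol L⁻¹
For ZnS: [Zn²⁺] = (Ksp/[S²⁻]) = 4.96×10⁻²³ mol L⁻¹
The smaller threshold [Zn²⁺] is reached first, so ZnS precipitates first.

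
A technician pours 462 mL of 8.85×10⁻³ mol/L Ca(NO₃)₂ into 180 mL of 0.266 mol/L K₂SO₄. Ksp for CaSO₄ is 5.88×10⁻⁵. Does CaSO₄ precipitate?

The combined volume is 642 mL.
[Ca²⁺] = (8.85×10⁻³)(462)/642 = 6.37×10⁻³ mol/L
[SO₄²⁻] = (0.266)(180)/642 = 7.46×10⁻² mol/L
Q = [Ca²⁺][SO₄²⁻] = 4.75×10⁻⁴
Because Q > Ksp (4.75×10⁻⁴ vs 5.88×10⁻⁵), a precipitate of CaSO₄ forms.

Yes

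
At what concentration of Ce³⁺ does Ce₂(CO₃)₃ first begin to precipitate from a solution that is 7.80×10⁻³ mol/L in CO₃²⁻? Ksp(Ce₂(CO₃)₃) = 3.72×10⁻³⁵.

8.85×10⁻¹⁵ M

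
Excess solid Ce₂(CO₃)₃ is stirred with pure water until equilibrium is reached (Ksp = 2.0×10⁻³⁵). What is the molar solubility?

Ce₂(CO₃)₃(s) ⇌ 2 Ce³⁺(aq) + 3 CO₃²⁻(aq)
Let s be the molar solubility. Then [Ce³⁺] = 2s and [CO₃²⁻] = 3s.
Ksp = [Ce³⁺]^2[CO₃²⁻]^3 = (2s)^2 · (3s)^3 = 108s^5
108s^5 = 2.0×10⁻³⁵  ⇒  s^5 = 1.9×10⁻³⁷
s = 4.5×10⁻⁸ M

4.5×10⁻⁸ M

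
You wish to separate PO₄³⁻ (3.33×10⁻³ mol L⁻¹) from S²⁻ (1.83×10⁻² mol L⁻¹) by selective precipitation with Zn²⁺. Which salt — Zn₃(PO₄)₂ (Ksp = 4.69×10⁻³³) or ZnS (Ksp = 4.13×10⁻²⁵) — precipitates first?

ZnS

A salt starts to precipitate once the ion product Q reaches its Ksp.
For Zn₃(PO₄)₂: [Zn²⁺] = (Ksp/[PO₄³⁻]^2)^(1/3) = 7.51×10⁻¹⁰ mol L⁻¹
For ZnS: [Zn²⁺] = (Ksp/[S²⁻]) = 2.26×10⁻²³ mol L⁻¹
ZnS requires the lower [Zn²⁺], so it precipitates first.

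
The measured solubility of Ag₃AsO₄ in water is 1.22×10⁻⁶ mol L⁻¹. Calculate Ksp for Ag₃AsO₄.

Ksp = 5.98×10⁻²³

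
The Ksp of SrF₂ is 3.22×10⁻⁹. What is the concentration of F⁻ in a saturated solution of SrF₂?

1.86×10⁻³ M

SrF₂(s) ⇌ Sr²⁺(aq) + 2 F⁻(aq)
With molar solubility s: [Sr²⁺] = s, [F⁻] = 2s.
Ksp = [Sr²⁺][F⁻]^2 = s · (2s)^2 = 4s^3 = 3.22×10⁻⁹
s = 9.30×10⁻⁴ mol L⁻¹
[F⁻] = 2s = 1.86×10⁻³ mol L⁻¹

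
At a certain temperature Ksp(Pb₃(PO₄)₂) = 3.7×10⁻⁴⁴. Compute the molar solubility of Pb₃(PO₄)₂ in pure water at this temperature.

8.1×10⁻¹⁰ M

Pb₃(PO₄)₂(s) ⇌ 3 Pb²⁺(aq) + 2 PO₄³⁻(aq)
If s mol/L of Pb₃(PO₄)₂ dissolves, [Pb²⁺] = 3s and [PO₄³⁻] = 2s.
Ksp = [Pb²⁺]^3[PO₄³⁻]^2 = (3s)^3 · (2s)^2 = 108s^5
108s^5 = 3.7×10⁻⁴⁴  ⇒  s^5 = 3.4×10⁻⁴⁶
Taking the 5th root, s = 8.1×10⁻¹⁰ mol L⁻¹.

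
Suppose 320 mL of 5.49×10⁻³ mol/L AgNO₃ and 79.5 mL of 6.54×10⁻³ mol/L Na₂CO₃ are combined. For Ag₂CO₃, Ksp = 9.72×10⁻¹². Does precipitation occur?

Yes

Total volume after mixing = 320 + 79.5 = 399.5 mL.
[Ag⁺] = (5.49×10⁻³)(320)/399.5 = 4.40×10⁻³ mol/L
[CO₃²⁻] = (6.54×10⁻³)(79.5)/399.5 = 1.30×10⁻³ mol/L
Q = [Ag⁺]^2[CO₃²⁻] = 2.52×10⁻⁸
Since Q (2.52×10⁻⁸) exceeds Ksp (9.72×10⁻¹²), Ag₂CO₃ will precipitate.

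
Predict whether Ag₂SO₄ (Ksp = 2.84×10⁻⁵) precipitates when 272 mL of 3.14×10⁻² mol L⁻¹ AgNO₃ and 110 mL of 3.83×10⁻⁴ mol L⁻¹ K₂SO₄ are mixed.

Total volume after mixing = 272 + 110 = 382 mL.
[Ag⁺] = (3.14×10⁻²)(272)/382 = 2.24×10⁻² mol L⁻¹
[SO₄²⁻] = (3.83×10⁻⁴)(110)/382 = 1.10×10⁻⁴ mol L⁻¹
Q = [Ag⁺]^2[SO₄²⁻] = 5.51×10⁻⁸
Since Q (5.51×10⁻⁸) is less than Ksp (2.84×10⁻⁵), no Ag₂SO₄ precipitates.

No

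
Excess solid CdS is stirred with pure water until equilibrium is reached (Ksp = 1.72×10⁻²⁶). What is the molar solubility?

1.31×10⁻¹³ M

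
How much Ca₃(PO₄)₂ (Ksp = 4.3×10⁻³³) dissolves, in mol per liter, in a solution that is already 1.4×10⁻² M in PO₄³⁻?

Ca₃(PO₄)₂(s) ⇌ 3 Ca²⁺(aq) + 2 PO₄³⁻(aq)
Let s be the solubility of Ca₃(PO₄)₂ here. The common ion gives [PO₄³⁻] ≈ 1.4×10⁻² M, and [Ca²⁺] = 3s.
Ksp = [Ca²⁺]^3[PO₄³⁻]^2 = (3s)^3(1.4×10⁻²)^2
(3s)^3 = 4.3×10⁻³³ / (1.4×10⁻²)^2 = 2.2×10⁻²⁹
s = 9.3×10⁻¹¹ M

9.3×10⁻¹¹ M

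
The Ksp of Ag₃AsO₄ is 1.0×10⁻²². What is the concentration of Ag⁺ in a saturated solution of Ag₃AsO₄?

Ag₃AsO₄(s) ⇌ 3 Ag⁺(aq) + AsO₄³⁻(aq)
If s mol/L of Ag₃AsO₄ dissolves, [Ag⁺] = 3s and [AsO₄³⁻] = s.
Ksp = [Ag⁺]^3[AsO₄³⁻] = (3s)^3 · s = 27s^4 = 1.0×10⁻²²
s = 1.4×10⁻⁶ M
[Ag⁺] = 3s = 4.2×10⁻⁶ M

4.2×10⁻⁶ M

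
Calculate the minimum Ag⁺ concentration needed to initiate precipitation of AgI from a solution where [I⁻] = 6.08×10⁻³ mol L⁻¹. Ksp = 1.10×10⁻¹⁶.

Precipitation begins when Q = Ksp.
AgI(s) ⇌ Ag⁺(aq) + I⁻(aq)
Ksp = [Ag⁺][I⁻] = [Ag⁺](6.08×10⁻³)
[Ag⁺] = 1.10×10⁻¹⁶ / (6.08×10⁻³) = 1.81×10⁻¹⁴
[Ag⁺] = 1.81×10⁻¹⁴ mol L⁻¹

1.81×10⁻¹⁴ M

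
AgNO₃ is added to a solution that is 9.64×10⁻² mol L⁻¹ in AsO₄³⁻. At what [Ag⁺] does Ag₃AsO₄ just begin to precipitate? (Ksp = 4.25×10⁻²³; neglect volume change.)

The threshold for precipitation is Q = Ksp.
Ag₃AsO₄(s) ⇌ 3 Ag⁺(aq) + AsO₄³⁻(aq)
Ksp = [Ag⁺]^3[AsO₄³⁻] = [Ag⁺]^3(9.64×10⁻²)
[Ag⁺]^3 = 4.25×10⁻²³ / (9.64×10⁻²) = 4.41×10⁻²²
[Ag⁺] = 7.61×10⁻⁸ mol L⁻¹

7.61×10⁻⁸ M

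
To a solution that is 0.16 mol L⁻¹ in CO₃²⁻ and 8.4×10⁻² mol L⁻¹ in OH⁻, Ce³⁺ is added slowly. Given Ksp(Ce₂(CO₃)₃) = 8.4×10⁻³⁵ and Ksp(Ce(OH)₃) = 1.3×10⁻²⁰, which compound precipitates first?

Ce(OH)₃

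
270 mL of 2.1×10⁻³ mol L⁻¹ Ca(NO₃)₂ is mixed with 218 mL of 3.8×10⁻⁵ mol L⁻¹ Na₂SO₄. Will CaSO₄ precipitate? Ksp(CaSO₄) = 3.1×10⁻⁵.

No

After mixing, V = 270 mL + 218 mL = 488 mL.
[Ca²⁺] = (2.1×10⁻³)(270)/488 = 1.2×10⁻³ mol L⁻¹
[SO₄²⁻] = (3.8×10⁻⁵)(218)/488 = 1.7×10⁻⁵ mol L⁻¹
Q = [Ca²⁺][SO₄²⁻] = 2.0×10⁻⁸
Q < Ksp (2.0×10⁻⁸ vs 3.1×10⁻⁵); the solution remains unsaturated and no precipitate forms.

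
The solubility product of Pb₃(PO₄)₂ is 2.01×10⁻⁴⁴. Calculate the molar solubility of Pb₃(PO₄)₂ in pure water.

7.14×10⁻¹⁰ M

Pb₃(PO₄)₂(s) ⇌ 3 Pb²⁺(aq) + 2 PO₄³⁻(aq)
For each mole of Pb₃(PO₄)₂ that dissolves per liter, [Pb²⁺] = 3s and [PO₄³⁻] = 2s; let s denote this solubility.
Ksp = [Pb²⁺]^3[PO₄³⁻]^2 = (3s)^3 · (2s)^2 = 108s^5
108s^5 = 2.01×10⁻⁴⁴  ⇒  s^5 = 1.86×10⁻⁴⁶
Taking the 5th root, s = 7.14×10⁻¹⁰ mol/L.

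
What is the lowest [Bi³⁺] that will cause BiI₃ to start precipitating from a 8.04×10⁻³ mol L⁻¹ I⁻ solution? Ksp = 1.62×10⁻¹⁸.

3.12×10⁻¹² M

Precipitation of each salt begins when its ion product equals Ksp.
BiI₃(s) ⇌ Bi³⁺(aq) + 3 I⁻(aq)
Ksp = [Bi³⁺][I⁻]^3 = [Bi³⁺](8.04×10⁻³)^3
[Bi³⁺] = 1.62×10⁻¹⁸ / (8.04×10⁻³)^3 = 3.12×10⁻¹²
[Bi³⁺] = 3.12×10⁻¹² mol L⁻¹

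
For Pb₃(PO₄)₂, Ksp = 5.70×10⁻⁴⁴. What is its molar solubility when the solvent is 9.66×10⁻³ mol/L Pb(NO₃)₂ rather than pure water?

Pb₃(PO₄)₂(s) ⇌ 3 Pb²⁺(aq) + 2 PO₄³⁻(aq)
Let s be the solubility of Pb₃(PO₄)₂ here. The common ion gives [Pb²⁺] ≈ 9.66×10⁻³ mol/L, and [PO₄³⁻] = 2s.
Ksp = [Pb²⁺]^3[PO₄³⁻]^2 = (9.66×10⁻³)^3(2s)^2
(2s)^2 = 5.70×10⁻⁴⁴ / (9.66×10⁻³)^3 = 6.32×10⁻³⁸
s = 1.26×10⁻¹⁹ mol/L

1.26×10⁻¹⁹ M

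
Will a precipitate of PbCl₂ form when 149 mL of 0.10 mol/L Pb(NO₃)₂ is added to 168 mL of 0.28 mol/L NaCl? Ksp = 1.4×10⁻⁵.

Yes

After mixing, V = 149 mL + 168 mL = 317 mL.
[Pb²⁺] = (0.10)(149)/317 = 4.7×10⁻² mol/L
[Cl⁻] = (0.28)(168)/317 = 0.15 mol/L
Q = [Pb²⁺][Cl⁻]^2 = 1.0×10⁻³
Q = 1.0×10⁻³ > Ksp = 1.4×10⁻⁵, so the solution is supersaturated and PbCl₂ precipitates.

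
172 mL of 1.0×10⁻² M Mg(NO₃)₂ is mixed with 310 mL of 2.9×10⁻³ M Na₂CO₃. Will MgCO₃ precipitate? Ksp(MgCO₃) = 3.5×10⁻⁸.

Yes

After mixing, V = 172 mL + 310 mL = 482 mL.
[Mg²⁺] = (1.0×10⁻²)(172)/482 = 3.6×10⁻³ M
[CO₃²⁻] = (2.9×10⁻³)(310)/482 = 1.9×10⁻³ M
Q = [Mg²⁺][CO₃²⁻] = 6.7×10⁻⁶
Because Q > Ksp (6.7×10⁻⁶ vs 3.5×10⁻⁸), a precipitate of MgCO₃ forms.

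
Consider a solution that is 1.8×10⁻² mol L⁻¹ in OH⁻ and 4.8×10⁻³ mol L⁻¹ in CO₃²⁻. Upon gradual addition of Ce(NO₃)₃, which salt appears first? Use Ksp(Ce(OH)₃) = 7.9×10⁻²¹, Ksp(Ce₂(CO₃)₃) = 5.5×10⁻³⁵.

A salt starts to precipitate once the ion product Q reaches its Ksp.
For Ce(OH)₃: [Ce³⁺] = (Ksp/[OH⁻]^3) = 1.4×10⁻¹⁵ mol L⁻¹
For Ce₂(CO₃)₃: [Ce³⁺] = (Ksp/[CO₃²⁻]^3)^(1/2) = 2.2×10⁻¹⁴ mol L⁻¹
The smaller threshold [Ce³⁺] is reached first, so Ce(OH)₃ precipitates first.

Ce(OH)₃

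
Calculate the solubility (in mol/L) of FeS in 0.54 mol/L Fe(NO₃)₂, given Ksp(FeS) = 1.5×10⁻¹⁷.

2.8×10⁻¹⁷ M

FeS(s) ⇌ Fe²⁺(aq) + S²⁻(aq)
With Fe²⁺ already at 0.54 mol/L and s small, take [Fe²⁺] ≈ 0.54 mol/L and [S²⁻] = s.
Ksp = [Fe²⁺][S²⁻] = (0.54)s
s = 1.5×10⁻¹⁷ / (0.54) = 2.8×10⁻¹⁷
s = 2.8×10⁻¹⁷ mol/L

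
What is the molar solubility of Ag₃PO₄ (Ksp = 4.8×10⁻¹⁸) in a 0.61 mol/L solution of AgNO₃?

Ag₃PO₄(s) ⇌ 3 Ag⁺(aq) + PO₄³⁻(aq)
With Ag⁺ already at 0.61 mol/L and s small, take [Ag⁺] ≈ 0.61 mol/L and [PO₄³⁻] = s.
Ksp = [Ag⁺]^3[PO₄³⁻] = (0.61)^3s
s = 4.8×10⁻¹⁸ / (0.61)^3 = 2.1×10⁻¹⁷
s = 2.1×10⁻¹⁷ mol/L

2.1×10⁻¹⁷ M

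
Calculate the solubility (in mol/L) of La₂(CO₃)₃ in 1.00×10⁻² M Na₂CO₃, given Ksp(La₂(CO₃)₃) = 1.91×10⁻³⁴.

La₂(CO₃)₃(s) ⇌ 2 La³⁺(aq) + 3 CO₃²⁻(aq)
The solution already contains CO₃²⁻ at 1.00×10⁻² M. Let s be the molar solubility of La₂(CO₃)₃.
[CO₃²⁻] ≈ 1.00×10⁻² M (common ion dominates); [La³⁺] = 2s.
Ksp = [La³⁺]^2[CO₃²⁻]^3 = (2s)^2(1.00×10⁻²)^3
(2s)^2 = 1.91×10⁻³⁴ / (1.00×10⁻²)^3 = 1.91×10⁻²⁸
s = 6.91×10⁻¹⁵ M

6.91×10⁻¹⁵ M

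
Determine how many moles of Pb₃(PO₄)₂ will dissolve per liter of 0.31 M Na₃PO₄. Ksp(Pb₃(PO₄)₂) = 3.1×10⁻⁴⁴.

2.3×10⁻¹⁵ M

Pb₃(PO₄)₂(s) ⇌ 3 Pb²⁺(aq) + 2 PO₄³⁻(aq)
With PO₄³⁻ already at 0.31 M and s small, take [PO₄³⁻] ≈ 0.31 M and [Pb²⁺] = 3s.
Ksp = [Pb²⁺]^3[PO₄³⁻]^2 = (3s)^3(0.31)^2
(3s)^3 = 3.1×10⁻⁴⁴ / (0.31)^2 = 3.2×10⁻⁴³
s = 2.3×10⁻¹⁵ M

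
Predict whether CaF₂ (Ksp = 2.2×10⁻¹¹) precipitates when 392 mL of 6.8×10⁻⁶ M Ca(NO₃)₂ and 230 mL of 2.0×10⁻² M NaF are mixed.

Yes

After mixing, V = 392 mL + 230 mL = 622 mL.
[Ca²⁺] = (6.8×10⁻⁶)(392)/622 = 4.3×10⁻⁶ M
[F⁻] = (2.0×10⁻²)(230)/622 = 7.4×10⁻³ M
Q = [Ca²⁺][F⁻]^2 = 2.3×10⁻¹⁰
Because Q > Ksp (2.3×10⁻¹⁰ vs 2.2×10⁻¹¹), a precipitate of CaF₂ forms.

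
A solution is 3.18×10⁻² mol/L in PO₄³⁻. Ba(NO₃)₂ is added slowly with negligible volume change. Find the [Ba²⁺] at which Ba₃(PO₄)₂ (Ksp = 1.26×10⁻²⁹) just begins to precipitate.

Precipitation of each salt begins when its ion product equals Ksp.
Ba₃(PO₄)₂(s) ⇌ 3 Ba²⁺(aq) + 2 PO₄³⁻(aq)
Ksp = [Ba²⁺]^3[PO₄³⁻]^2 = [Ba²⁺]^3(3.18×10⁻²)^2
[Ba²⁺]^3 = 1.26×10⁻²⁹ / (3.18×10⁻²)^2 = 1.25×10⁻²⁶
[Ba²⁺] = 2.32×10⁻⁹ mol/L

2.32×10⁻⁹ M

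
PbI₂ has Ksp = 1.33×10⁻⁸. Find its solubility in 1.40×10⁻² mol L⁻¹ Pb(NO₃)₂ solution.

4.87×10⁻⁴ M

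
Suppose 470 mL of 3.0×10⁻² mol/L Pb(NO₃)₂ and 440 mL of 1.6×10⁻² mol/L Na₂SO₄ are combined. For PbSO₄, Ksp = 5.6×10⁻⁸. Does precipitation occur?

After mixing, V = 470 mL + 440 mL = 910 mL.
[Pb²⁺] = (3.0×10⁻²)(470)/910 = 1.5×10⁻² mol/L
[SO₄²⁻] = (1.6×10⁻²)(440)/910 = 7.7×10⁻³ mol/L
Q = [Pb²⁺][SO₄²⁻] = 1.2×10⁻⁴
Since Q (1.2×10⁻⁴) exceeds Ksp (5.6×10⁻⁸), PbSO₄ will precipitate.

Yes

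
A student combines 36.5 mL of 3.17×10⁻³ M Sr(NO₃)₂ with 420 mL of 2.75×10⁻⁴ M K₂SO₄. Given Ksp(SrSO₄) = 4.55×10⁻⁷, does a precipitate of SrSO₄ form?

No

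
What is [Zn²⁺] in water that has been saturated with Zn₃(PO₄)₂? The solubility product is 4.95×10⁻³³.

Zn₃(PO₄)₂(s) ⇌ 3 Zn²⁺(aq) + 2 PO₄³⁻(aq)
Call the molar solubility s, so that [Zn²⁺] = 3s and [PO₄³⁻] = 2s.
Ksp = [Zn²⁺]^3[PO₄³⁻]^2 = (3s)^3 · (2s)^2 = 108s^5 = 4.95×10⁻³³
s = 1.36×10⁻⁷ M
[Zn²⁺] = 3s = 4.07×10⁻⁷ M

4.07×10⁻⁷ M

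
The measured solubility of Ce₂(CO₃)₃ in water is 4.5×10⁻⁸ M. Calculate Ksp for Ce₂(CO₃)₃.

Ce₂(CO₃)₃(s) ⇌ 2 Ce³⁺(aq) + 3 CO₃²⁻(aq)
For each mole of Ce₂(CO₃)₃ that dissolves per liter, [Ce³⁺] = 2s and [CO₃²⁻] = 3s; let s denote this solubility.
Ksp = [Ce³⁺]^2[CO₃²⁻]^3 = (2s)^2 · (3s)^3 = 108s^5
Ksp = 108 × (4.5×10⁻⁸)^5 = 2.0×10⁻³⁵

Ksp = 2.0×10⁻³⁵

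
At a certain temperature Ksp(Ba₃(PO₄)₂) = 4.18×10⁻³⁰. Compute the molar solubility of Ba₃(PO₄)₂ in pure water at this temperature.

Ba₃(PO₄)₂(s) ⇌ 3 Ba²⁺(aq) + 2 PO₄³⁻(aq)
For each mole of Ba₃(PO₄)₂ that dissolves per liter, [Ba²⁺] = 3s and [PO₄³⁻] = 2s; let s denote this solubility.
Ksp = [Ba²⁺]^3[PO₄³⁻]^2 = (3s)^3 · (2s)^2 = 108s^5
108s^5 = 4.18×10⁻³⁰  ⇒  s^5 = 3.87×10⁻³²
s = 5.22×10⁻⁷ mol L⁻¹

5.22×10⁻⁷ M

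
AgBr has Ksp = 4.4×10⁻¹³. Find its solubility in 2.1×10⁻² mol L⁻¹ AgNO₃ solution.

2.1×10⁻¹¹ M

AgBr(s) ⇌ Ag⁺(aq) + Br⁻(aq)
With Ag⁺ already at 2.1×10⁻² mol L⁻¹ and s small, take [Ag⁺] ≈ 2.1×10⁻² mol L⁻¹ and [Br⁻] = s.
Ksp = [Ag⁺][Br⁻] = (2.1×10⁻²)s
s = 4.4×10⁻¹³ / (2.1×10⁻²) = 2.1×10⁻¹¹
s = 2.1×10⁻¹¹ mol L⁻¹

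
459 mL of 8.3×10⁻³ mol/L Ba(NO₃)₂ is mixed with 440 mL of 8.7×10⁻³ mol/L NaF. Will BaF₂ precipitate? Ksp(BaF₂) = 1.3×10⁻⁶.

No

After mixing, V = 459 mL + 440 mL = 899 mL.
[Ba²⁺] = (8.3×10⁻³)(459)/899 = 4.2×10⁻³ mol/L
[F⁻] = (8.7×10⁻³)(440)/899 = 4.3×10⁻³ mol/L
Q = [Ba²⁺][F⁻]^2 = 7.7×10⁻⁸
Since Q (7.7×10⁻⁸) is less than Ksp (1.3×10⁻⁶), no BaF₂ precipitates.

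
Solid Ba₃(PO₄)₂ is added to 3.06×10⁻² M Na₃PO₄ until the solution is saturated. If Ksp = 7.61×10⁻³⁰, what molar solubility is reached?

6.70×10⁻¹⁰ M

Ba₃(PO₄)₂(s) ⇌ 3 Ba²⁺(aq) + 2 PO₄³⁻(aq)
With PO₄³⁻ already at 3.06×10⁻² M and s small, take [PO₄³⁻] ≈ 3.06×10⁻² M and [Ba²⁺] = 3s.
Ksp = [Ba²⁺]^3[PO₄³⁻]^2 = (3s)^3(3.06×10⁻²)^2
(3s)^3 = 7.61×10⁻³⁰ / (3.06×10⁻²)^2 = 8.13×10⁻²⁷
s = 6.70×10⁻¹⁰ M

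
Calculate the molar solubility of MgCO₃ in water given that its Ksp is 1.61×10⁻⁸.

MgCO₃(s) ⇌ Mg²⁺(aq) + CO₃²⁻(aq)
Let s be the molar solubility. Then [Mg²⁺] = s and [CO₃²⁻] = s.
Ksp = [Mg²⁺][CO₃²⁻] = s · s = s^2
s^2 = 1.61×10⁻⁸
s = 1.27×10⁻⁴ M

1.27×10⁻⁴ M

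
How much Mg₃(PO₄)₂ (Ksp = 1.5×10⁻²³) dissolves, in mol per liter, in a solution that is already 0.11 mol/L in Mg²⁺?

Mg₃(PO₄)₂(s) ⇌ 3 Mg²⁺(aq) + 2 PO₄³⁻(aq)
Mg²⁺ is already present at 0.11 mol/L. If s mol/L of Mg₃(PO₄)₂ dissolves, [PO₄³⁻] = 2s while [Mg²⁺] ≈ 0.11 mol/L.
Ksp = [Mg²⁺]^3[PO₄³⁻]^2 = (0.11)^3(2s)^2
(2s)^2 = 1.5×10⁻²³ / (0.11)^3 = 1.1×10⁻²⁰
s = 5.3×10⁻¹¹ mol/L

5.3×10⁻¹¹ M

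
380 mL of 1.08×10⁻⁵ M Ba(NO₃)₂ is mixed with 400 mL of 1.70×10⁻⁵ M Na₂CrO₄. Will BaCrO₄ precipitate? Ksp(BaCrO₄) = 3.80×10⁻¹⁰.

After mixing, V = 380 mL + 400 mL = 780 mL.
[Ba²⁺] = (1.08×10⁻⁵)(380)/780 = 5.26×10⁻⁶ M
[CrO₄²⁻] = (1.70×10⁻⁵)(400)/780 = 8.72×10⁻⁶ M
Q = [Ba²⁺][CrO₄²⁻] = 4.59×10⁻¹¹
Since Q (4.59×10⁻¹¹) is less than Ksp (3.80×10⁻¹⁰), no BaCrO₄ precipitates.

No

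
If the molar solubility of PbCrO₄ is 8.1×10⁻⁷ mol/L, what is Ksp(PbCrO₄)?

PbCrO₄(s) ⇌ Pb²⁺(aq) + CrO₄²⁻(aq)
Let s be the molar solubility. Then [Pb²⁺] = s and [CrO₄²⁻] = s.
Ksp = [Pb²⁺][CrO₄²⁻] = s · s = s^2
Ksp = (8.1×10⁻⁷)^2 = 6.6×10⁻¹³

Ksp = 6.6×10⁻¹³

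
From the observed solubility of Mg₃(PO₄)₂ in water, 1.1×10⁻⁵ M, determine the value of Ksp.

Mg₃(PO₄)₂(s) ⇌ 3 Mg²⁺(aq) + 2 PO₄³⁻(aq)
If s mol/L of Mg₃(PO₄)₂ dissolves, [Mg²⁺] = 3s and [PO₄³⁻] = 2s.
Ksp = [Mg²⁺]^3[PO₄³⁻]^2 = (3s)^3 · (2s)^2 = 108s^5
Ksp = 108 × (1.1×10⁻⁵)^5 = 1.7×10⁻²³

Ksp = 1.7×10⁻²³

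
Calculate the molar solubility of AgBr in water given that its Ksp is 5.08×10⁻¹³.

AgBr(s) ⇌ Ag⁺(aq) + Br⁻(aq)
Let s be the molar solubility. Then [Ag⁺] = s and [Br⁻] = s.
Ksp = [Ag⁺][Br⁻] = s · s = s^2
s^2 = 5.08×10⁻¹³
s = 7.13×10⁻⁷ mol L⁻¹

7.13×10⁻⁷ M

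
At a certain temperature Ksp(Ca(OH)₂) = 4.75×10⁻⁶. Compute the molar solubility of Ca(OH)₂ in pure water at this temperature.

1.06×10⁻² M

Ca(OH)₂(s) ⇌ Ca²⁺(aq) + 2 OH⁻(aq)
With molar solubility s: [Ca²⁺] = s, [OH⁻] = 2s.
Ksp = [Ca²⁺][OH⁻]^2 = s · (2s)^2 = 4s^3
4s^3 = 4.75×10⁻⁶  ⇒  s^3 = 1.19×10⁻⁶
Taking the 3rd root, s = 1.06×10⁻² M.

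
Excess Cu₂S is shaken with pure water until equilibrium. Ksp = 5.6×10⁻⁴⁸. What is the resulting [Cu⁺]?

Cu₂S(s) ⇌ 2 Cu⁺(aq) + S²⁻(aq)
Let s be the molar solubility. Then [Cu⁺] = 2s and [S²⁻] = s.
Ksp = [Cu⁺]^2[S²⁻] = (2s)^2 · s = 4s^3 = 5.6×10⁻⁴⁸
s = 1.1×10⁻¹⁶ M
[Cu⁺] = 2s = 2.2×10⁻¹⁶ M

2.2×10⁻¹⁶ M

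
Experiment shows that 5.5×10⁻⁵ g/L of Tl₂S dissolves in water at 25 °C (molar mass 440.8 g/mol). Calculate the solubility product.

Molar solubility s = (5.5×10⁻⁵ g/L) / (440.8 g/mol) = 1.248×10⁻⁷ mol/L
Tl₂S(s) ⇌ 2 Tl⁺(aq) + S²⁻(aq)
For each mole of Tl₂S that dissolves per liter, [Tl⁺] = 2s and [S²⁻] = s; let s denote this solubility.
Ksp = [Tl⁺]^2[S²⁻] = (2s)^2 · s = 4s^3
Ksp = 4 × (1.248×10⁻⁷)^3 = 7.8×10⁻²¹

Ksp = 7.8×10⁻²¹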